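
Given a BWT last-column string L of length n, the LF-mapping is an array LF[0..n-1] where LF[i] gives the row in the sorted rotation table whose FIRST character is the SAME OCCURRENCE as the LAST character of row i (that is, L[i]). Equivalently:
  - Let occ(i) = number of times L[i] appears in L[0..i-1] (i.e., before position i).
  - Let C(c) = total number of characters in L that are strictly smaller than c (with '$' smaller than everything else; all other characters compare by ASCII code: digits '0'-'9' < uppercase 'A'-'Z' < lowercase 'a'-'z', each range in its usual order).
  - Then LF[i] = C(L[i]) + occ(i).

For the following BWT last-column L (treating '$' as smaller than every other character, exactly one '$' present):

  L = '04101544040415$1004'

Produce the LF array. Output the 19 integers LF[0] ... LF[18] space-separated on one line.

Char counts: '$':1, '0':6, '1':4, '4':6, '5':2
C (first-col start): C('$')=0, C('0')=1, C('1')=7, C('4')=11, C('5')=17
L[0]='0': occ=0, LF[0]=C('0')+0=1+0=1
L[1]='4': occ=0, LF[1]=C('4')+0=11+0=11
L[2]='1': occ=0, LF[2]=C('1')+0=7+0=7
L[3]='0': occ=1, LF[3]=C('0')+1=1+1=2
L[4]='1': occ=1, LF[4]=C('1')+1=7+1=8
L[5]='5': occ=0, LF[5]=C('5')+0=17+0=17
L[6]='4': occ=1, LF[6]=C('4')+1=11+1=12
L[7]='4': occ=2, LF[7]=C('4')+2=11+2=13
L[8]='0': occ=2, LF[8]=C('0')+2=1+2=3
L[9]='4': occ=3, LF[9]=C('4')+3=11+3=14
L[10]='0': occ=3, LF[10]=C('0')+3=1+3=4
L[11]='4': occ=4, LF[11]=C('4')+4=11+4=15
L[12]='1': occ=2, LF[12]=C('1')+2=7+2=9
L[13]='5': occ=1, LF[13]=C('5')+1=17+1=18
L[14]='$': occ=0, LF[14]=C('$')+0=0+0=0
L[15]='1': occ=3, LF[15]=C('1')+3=7+3=10
L[16]='0': occ=4, LF[16]=C('0')+4=1+4=5
L[17]='0': occ=5, LF[17]=C('0')+5=1+5=6
L[18]='4': occ=5, LF[18]=C('4')+5=11+5=16

Answer: 1 11 7 2 8 17 12 13 3 14 4 15 9 18 0 10 5 6 16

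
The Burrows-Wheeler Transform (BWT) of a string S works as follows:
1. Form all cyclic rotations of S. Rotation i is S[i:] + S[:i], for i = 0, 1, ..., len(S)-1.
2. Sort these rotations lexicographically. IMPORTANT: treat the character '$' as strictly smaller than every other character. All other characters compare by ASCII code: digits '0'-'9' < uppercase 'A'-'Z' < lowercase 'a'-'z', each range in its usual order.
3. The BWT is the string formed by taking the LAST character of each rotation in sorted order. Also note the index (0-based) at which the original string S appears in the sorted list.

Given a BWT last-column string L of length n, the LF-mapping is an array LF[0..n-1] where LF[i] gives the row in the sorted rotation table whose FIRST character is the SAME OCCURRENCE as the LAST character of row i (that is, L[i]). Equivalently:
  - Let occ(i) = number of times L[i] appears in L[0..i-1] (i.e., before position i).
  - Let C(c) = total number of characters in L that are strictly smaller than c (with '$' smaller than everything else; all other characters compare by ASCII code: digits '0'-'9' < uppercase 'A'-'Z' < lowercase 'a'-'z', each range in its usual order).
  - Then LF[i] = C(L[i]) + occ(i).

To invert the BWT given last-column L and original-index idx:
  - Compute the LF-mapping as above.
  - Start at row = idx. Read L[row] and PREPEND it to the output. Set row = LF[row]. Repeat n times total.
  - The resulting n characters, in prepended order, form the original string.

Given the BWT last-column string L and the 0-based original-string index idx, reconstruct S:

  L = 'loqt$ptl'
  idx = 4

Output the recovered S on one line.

LF mapping: 1 3 5 6 0 4 7 2
Walk LF starting at row 4, prepending L[row]:
  step 1: row=4, L[4]='$', prepend. Next row=LF[4]=0
  step 2: row=0, L[0]='l', prepend. Next row=LF[0]=1
  step 3: row=1, L[1]='o', prepend. Next row=LF[1]=3
  step 4: row=3, L[3]='t', prepend. Next row=LF[3]=6
  step 5: row=6, L[6]='t', prepend. Next row=LF[6]=7
  step 6: row=7, L[7]='l', prepend. Next row=LF[7]=2
  step 7: row=2, L[2]='q', prepend. Next row=LF[2]=5
  step 8: row=5, L[5]='p', prepend. Next row=LF[5]=4
Reversed output: pqlttol$

Answer: pqlttol$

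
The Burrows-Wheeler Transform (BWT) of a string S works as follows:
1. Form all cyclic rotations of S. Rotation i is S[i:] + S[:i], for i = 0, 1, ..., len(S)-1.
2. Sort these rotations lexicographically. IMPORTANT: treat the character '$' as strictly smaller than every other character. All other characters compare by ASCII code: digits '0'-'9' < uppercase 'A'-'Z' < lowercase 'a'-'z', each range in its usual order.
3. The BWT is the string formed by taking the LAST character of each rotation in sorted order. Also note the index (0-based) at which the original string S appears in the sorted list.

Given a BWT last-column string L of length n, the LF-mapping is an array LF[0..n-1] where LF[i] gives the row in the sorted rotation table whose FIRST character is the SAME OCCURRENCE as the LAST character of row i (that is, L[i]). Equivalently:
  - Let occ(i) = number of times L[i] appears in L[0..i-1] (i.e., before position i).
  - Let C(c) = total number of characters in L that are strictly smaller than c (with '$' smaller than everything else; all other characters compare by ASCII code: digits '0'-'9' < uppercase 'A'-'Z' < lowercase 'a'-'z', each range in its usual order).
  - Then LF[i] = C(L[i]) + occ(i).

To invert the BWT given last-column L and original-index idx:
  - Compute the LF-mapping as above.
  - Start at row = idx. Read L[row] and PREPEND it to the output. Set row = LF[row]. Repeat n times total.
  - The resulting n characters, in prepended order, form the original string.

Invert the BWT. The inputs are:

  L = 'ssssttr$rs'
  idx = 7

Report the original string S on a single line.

Answer: stsrtsrss$

Derivation:
LF mapping: 3 4 5 6 8 9 1 0 2 7
Walk LF starting at row 7, prepending L[row]:
  step 1: row=7, L[7]='$', prepend. Next row=LF[7]=0
  step 2: row=0, L[0]='s', prepend. Next row=LF[0]=3
  step 3: row=3, L[3]='s', prepend. Next row=LF[3]=6
  step 4: row=6, L[6]='r', prepend. Next row=LF[6]=1
  step 5: row=1, L[1]='s', prepend. Next row=LF[1]=4
  step 6: row=4, L[4]='t', prepend. Next row=LF[4]=8
  step 7: row=8, L[8]='r', prepend. Next row=LF[8]=2
  step 8: row=2, L[2]='s', prepend. Next row=LF[2]=5
  step 9: row=5, L[5]='t', prepend. Next row=LF[5]=9
  step 10: row=9, L[9]='s', prepend. Next row=LF[9]=7
Reversed output: stsrtsrss$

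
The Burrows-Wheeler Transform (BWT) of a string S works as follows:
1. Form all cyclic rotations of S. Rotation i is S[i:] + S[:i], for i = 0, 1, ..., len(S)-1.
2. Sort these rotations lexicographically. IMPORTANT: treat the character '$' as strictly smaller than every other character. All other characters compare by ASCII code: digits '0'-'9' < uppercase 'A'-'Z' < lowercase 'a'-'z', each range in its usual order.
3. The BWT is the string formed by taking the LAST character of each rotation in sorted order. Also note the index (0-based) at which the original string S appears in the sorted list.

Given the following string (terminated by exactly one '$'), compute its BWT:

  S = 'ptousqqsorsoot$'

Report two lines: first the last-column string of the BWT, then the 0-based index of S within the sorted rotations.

All 15 rotations (rotation i = S[i:]+S[:i]):
  rot[0] = ptousqqsorsoot$
  rot[1] = tousqqsorsoot$p
  rot[2] = ousqqsorsoot$pt
  rot[3] = usqqsorsoot$pto
  rot[4] = sqqsorsoot$ptou
  rot[5] = qqsorsoot$ptous
  rot[6] = qsorsoot$ptousq
  rot[7] = sorsoot$ptousqq
  rot[8] = orsoot$ptousqqs
  rot[9] = rsoot$ptousqqso
  rot[10] = soot$ptousqqsor
  rot[11] = oot$ptousqqsors
  rot[12] = ot$ptousqqsorso
  rot[13] = t$ptousqqsorsoo
  rot[14] = $ptousqqsorsoot
Sorted (with $ < everything):
  sorted[0] = $ptousqqsorsoot  (last char: 't')
  sorted[1] = oot$ptousqqsors  (last char: 's')
  sorted[2] = orsoot$ptousqqs  (last char: 's')
  sorted[3] = ot$ptousqqsorso  (last char: 'o')
  sorted[4] = ousqqsorsoot$pt  (last char: 't')
  sorted[5] = ptousqqsorsoot$  (last char: '$')
  sorted[6] = qqsorsoot$ptous  (last char: 's')
  sorted[7] = qsorsoot$ptousq  (last char: 'q')
  sorted[8] = rsoot$ptousqqso  (last char: 'o')
  sorted[9] = soot$ptousqqsor  (last char: 'r')
  sorted[10] = sorsoot$ptousqq  (last char: 'q')
  sorted[11] = sqqsorsoot$ptou  (last char: 'u')
  sorted[12] = t$ptousqqsorsoo  (last char: 'o')
  sorted[13] = tousqqsorsoot$p  (last char: 'p')
  sorted[14] = usqqsorsoot$pto  (last char: 'o')
Last column: tssot$sqorquopo
Original string S is at sorted index 5

Answer: tssot$sqorquopo
5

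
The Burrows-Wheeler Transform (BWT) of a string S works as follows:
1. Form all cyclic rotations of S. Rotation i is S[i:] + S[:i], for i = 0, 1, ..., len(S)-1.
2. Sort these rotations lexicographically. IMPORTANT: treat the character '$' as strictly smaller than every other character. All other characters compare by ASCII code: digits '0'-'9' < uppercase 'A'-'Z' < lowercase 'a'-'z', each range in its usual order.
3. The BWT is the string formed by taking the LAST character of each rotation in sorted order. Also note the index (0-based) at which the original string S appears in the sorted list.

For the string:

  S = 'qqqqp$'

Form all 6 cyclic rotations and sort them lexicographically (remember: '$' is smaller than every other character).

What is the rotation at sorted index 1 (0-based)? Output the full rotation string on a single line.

All 6 rotations (rotation i = S[i:]+S[:i]):
  rot[0] = qqqqp$
  rot[1] = qqqp$q
  rot[2] = qqp$qq
  rot[3] = qp$qqq
  rot[4] = p$qqqq
  rot[5] = $qqqqp
Sorted (with $ < everything):
  sorted[0] = $qqqqp
  sorted[1] = p$qqqq
  sorted[2] = qp$qqq
  sorted[3] = qqp$qq
  sorted[4] = qqqp$q
  sorted[5] = qqqqp$
sorted[1] = p$qqqq

Answer: p$qqqq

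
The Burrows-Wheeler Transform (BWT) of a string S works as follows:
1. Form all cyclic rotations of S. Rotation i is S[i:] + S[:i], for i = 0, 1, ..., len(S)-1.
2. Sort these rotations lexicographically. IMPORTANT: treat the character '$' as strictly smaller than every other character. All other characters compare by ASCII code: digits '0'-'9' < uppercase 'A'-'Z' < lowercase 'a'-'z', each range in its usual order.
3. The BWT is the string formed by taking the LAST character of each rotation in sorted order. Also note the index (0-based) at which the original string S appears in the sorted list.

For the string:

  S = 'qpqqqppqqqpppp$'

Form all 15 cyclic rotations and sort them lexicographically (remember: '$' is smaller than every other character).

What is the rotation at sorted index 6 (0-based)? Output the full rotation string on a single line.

Answer: pqqqpppp$qpqqqp

Derivation:
All 15 rotations (rotation i = S[i:]+S[:i]):
  rot[0] = qpqqqppqqqpppp$
  rot[1] = pqqqppqqqpppp$q
  rot[2] = qqqppqqqpppp$qp
  rot[3] = qqppqqqpppp$qpq
  rot[4] = qppqqqpppp$qpqq
  rot[5] = ppqqqpppp$qpqqq
  rot[6] = pqqqpppp$qpqqqp
  rot[7] = qqqpppp$qpqqqpp
  rot[8] = qqpppp$qpqqqppq
  rot[9] = qpppp$qpqqqppqq
  rot[10] = pppp$qpqqqppqqq
  rot[11] = ppp$qpqqqppqqqp
  rot[12] = pp$qpqqqppqqqpp
  rot[13] = p$qpqqqppqqqppp
  rot[14] = $qpqqqppqqqpppp
Sorted (with $ < everything):
  sorted[0] = $qpqqqppqqqpppp
  sorted[1] = p$qpqqqppqqqppp
  sorted[2] = pp$qpqqqppqqqpp
  sorted[3] = ppp$qpqqqppqqqp
  sorted[4] = pppp$qpqqqppqqq
  sorted[5] = ppqqqpppp$qpqqq
  sorted[6] = pqqqpppp$qpqqqp
  sorted[7] = pqqqppqqqpppp$q
  sorted[8] = qpppp$qpqqqppqq
  sorted[9] = qppqqqpppp$qpqq
  sorted[10] = qpqqqppqqqpppp$
  sorted[11] = qqpppp$qpqqqppq
  sorted[12] = qqppqqqpppp$qpq
  sorted[13] = qqqpppp$qpqqqpp
  sorted[14] = qqqppqqqpppp$qp
sorted[6] = pqqqpppp$qpqqqp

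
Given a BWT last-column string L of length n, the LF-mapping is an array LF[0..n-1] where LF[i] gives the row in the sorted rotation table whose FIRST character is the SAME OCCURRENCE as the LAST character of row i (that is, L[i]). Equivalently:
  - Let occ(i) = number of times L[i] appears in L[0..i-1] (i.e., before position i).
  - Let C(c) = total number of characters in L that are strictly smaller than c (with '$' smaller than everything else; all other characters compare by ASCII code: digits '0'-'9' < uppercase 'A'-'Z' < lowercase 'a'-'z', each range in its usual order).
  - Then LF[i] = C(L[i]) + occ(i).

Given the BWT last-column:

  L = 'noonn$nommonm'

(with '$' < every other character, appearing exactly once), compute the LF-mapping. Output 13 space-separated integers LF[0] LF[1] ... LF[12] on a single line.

Char counts: '$':1, 'm':3, 'n':5, 'o':4
C (first-col start): C('$')=0, C('m')=1, C('n')=4, C('o')=9
L[0]='n': occ=0, LF[0]=C('n')+0=4+0=4
L[1]='o': occ=0, LF[1]=C('o')+0=9+0=9
L[2]='o': occ=1, LF[2]=C('o')+1=9+1=10
L[3]='n': occ=1, LF[3]=C('n')+1=4+1=5
L[4]='n': occ=2, LF[4]=C('n')+2=4+2=6
L[5]='$': occ=0, LF[5]=C('$')+0=0+0=0
L[6]='n': occ=3, LF[6]=C('n')+3=4+3=7
L[7]='o': occ=2, LF[7]=C('o')+2=9+2=11
L[8]='m': occ=0, LF[8]=C('m')+0=1+0=1
L[9]='m': occ=1, LF[9]=C('m')+1=1+1=2
L[10]='o': occ=3, LF[10]=C('o')+3=9+3=12
L[11]='n': occ=4, LF[11]=C('n')+4=4+4=8
L[12]='m': occ=2, LF[12]=C('m')+2=1+2=3

Answer: 4 9 10 5 6 0 7 11 1 2 12 8 3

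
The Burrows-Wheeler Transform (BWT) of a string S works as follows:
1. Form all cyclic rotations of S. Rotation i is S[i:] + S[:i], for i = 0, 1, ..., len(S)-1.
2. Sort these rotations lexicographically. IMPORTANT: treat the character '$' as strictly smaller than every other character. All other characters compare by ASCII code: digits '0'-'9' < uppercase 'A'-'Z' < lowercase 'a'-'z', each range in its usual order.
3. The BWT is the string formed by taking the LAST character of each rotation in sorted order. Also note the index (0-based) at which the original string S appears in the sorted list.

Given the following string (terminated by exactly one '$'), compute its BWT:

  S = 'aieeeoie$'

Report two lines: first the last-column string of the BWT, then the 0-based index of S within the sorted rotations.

All 9 rotations (rotation i = S[i:]+S[:i]):
  rot[0] = aieeeoie$
  rot[1] = ieeeoie$a
  rot[2] = eeeoie$ai
  rot[3] = eeoie$aie
  rot[4] = eoie$aiee
  rot[5] = oie$aieee
  rot[6] = ie$aieeeo
  rot[7] = e$aieeeoi
  rot[8] = $aieeeoie
Sorted (with $ < everything):
  sorted[0] = $aieeeoie  (last char: 'e')
  sorted[1] = aieeeoie$  (last char: '$')
  sorted[2] = e$aieeeoi  (last char: 'i')
  sorted[3] = eeeoie$ai  (last char: 'i')
  sorted[4] = eeoie$aie  (last char: 'e')
  sorted[5] = eoie$aiee  (last char: 'e')
  sorted[6] = ie$aieeeo  (last char: 'o')
  sorted[7] = ieeeoie$a  (last char: 'a')
  sorted[8] = oie$aieee  (last char: 'e')
Last column: e$iieeoae
Original string S is at sorted index 1

Answer: e$iieeoae
1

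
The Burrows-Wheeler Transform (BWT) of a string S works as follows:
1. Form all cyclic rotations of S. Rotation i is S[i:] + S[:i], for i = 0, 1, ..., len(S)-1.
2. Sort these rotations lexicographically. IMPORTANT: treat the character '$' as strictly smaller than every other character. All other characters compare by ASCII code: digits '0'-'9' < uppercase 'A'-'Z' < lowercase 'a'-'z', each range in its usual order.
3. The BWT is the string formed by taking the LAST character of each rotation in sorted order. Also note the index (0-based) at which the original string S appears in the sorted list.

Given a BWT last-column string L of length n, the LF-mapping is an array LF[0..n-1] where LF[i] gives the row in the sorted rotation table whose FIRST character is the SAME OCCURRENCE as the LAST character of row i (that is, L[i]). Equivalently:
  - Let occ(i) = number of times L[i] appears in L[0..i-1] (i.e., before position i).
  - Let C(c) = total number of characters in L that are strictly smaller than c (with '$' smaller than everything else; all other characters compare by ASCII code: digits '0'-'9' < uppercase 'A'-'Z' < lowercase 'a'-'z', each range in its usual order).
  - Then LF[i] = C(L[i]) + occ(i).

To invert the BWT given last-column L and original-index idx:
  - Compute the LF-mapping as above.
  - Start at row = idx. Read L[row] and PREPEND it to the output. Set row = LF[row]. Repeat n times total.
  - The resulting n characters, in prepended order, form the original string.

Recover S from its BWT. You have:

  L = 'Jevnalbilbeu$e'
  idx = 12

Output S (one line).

Answer: unbelievableJ$

Derivation:
LF mapping: 1 5 13 11 2 9 3 8 10 4 6 12 0 7
Walk LF starting at row 12, prepending L[row]:
  step 1: row=12, L[12]='$', prepend. Next row=LF[12]=0
  step 2: row=0, L[0]='J', prepend. Next row=LF[0]=1
  step 3: row=1, L[1]='e', prepend. Next row=LF[1]=5
  step 4: row=5, L[5]='l', prepend. Next row=LF[5]=9
  step 5: row=9, L[9]='b', prepend. Next row=LF[9]=4
  step 6: row=4, L[4]='a', prepend. Next row=LF[4]=2
  step 7: row=2, L[2]='v', prepend. Next row=LF[2]=13
  step 8: row=13, L[13]='e', prepend. Next row=LF[13]=7
  step 9: row=7, L[7]='i', prepend. Next row=LF[7]=8
  step 10: row=8, L[8]='l', prepend. Next row=LF[8]=10
  step 11: row=10, L[10]='e', prepend. Next row=LF[10]=6
  step 12: row=6, L[6]='b', prepend. Next row=LF[6]=3
  step 13: row=3, L[3]='n', prepend. Next row=LF[3]=11
  step 14: row=11, L[11]='u', prepend. Next row=LF[11]=12
Reversed output: unbelievableJ$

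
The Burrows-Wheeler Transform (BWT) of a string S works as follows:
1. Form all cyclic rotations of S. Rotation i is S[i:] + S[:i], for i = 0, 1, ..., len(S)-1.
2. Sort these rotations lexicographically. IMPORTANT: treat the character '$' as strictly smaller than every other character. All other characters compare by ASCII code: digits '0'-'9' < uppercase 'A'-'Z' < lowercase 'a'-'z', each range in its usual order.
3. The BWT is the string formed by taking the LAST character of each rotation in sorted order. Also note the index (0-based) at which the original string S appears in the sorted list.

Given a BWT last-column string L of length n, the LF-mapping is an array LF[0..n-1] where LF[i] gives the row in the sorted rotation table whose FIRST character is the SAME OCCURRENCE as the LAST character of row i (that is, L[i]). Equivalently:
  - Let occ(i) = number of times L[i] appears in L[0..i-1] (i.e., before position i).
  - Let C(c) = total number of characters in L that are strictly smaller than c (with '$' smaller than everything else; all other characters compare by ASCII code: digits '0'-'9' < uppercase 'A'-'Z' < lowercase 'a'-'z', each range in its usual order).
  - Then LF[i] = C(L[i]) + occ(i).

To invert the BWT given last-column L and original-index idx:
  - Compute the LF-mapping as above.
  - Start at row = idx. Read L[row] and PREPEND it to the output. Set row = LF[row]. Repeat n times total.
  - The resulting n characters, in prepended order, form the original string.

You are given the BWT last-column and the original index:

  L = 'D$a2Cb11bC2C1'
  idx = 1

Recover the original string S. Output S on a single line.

Answer: 1C21bCb2a1CD$

Derivation:
LF mapping: 9 0 10 4 6 11 1 2 12 7 5 8 3
Walk LF starting at row 1, prepending L[row]:
  step 1: row=1, L[1]='$', prepend. Next row=LF[1]=0
  step 2: row=0, L[0]='D', prepend. Next row=LF[0]=9
  step 3: row=9, L[9]='C', prepend. Next row=LF[9]=7
  step 4: row=7, L[7]='1', prepend. Next row=LF[7]=2
  step 5: row=2, L[2]='a', prepend. Next row=LF[2]=10
  step 6: row=10, L[10]='2', prepend. Next row=LF[10]=5
  step 7: row=5, L[5]='b', prepend. Next row=LF[5]=11
  step 8: row=11, L[11]='C', prepend. Next row=LF[11]=8
  step 9: row=8, L[8]='b', prepend. Next row=LF[8]=12
  step 10: row=12, L[12]='1', prepend. Next row=LF[12]=3
  step 11: row=3, L[3]='2', prepend. Next row=LF[3]=4
  step 12: row=4, L[4]='C', prepend. Next row=LF[4]=6
  step 13: row=6, L[6]='1', prepend. Next row=LF[6]=1
Reversed output: 1C21bCb2a1CD$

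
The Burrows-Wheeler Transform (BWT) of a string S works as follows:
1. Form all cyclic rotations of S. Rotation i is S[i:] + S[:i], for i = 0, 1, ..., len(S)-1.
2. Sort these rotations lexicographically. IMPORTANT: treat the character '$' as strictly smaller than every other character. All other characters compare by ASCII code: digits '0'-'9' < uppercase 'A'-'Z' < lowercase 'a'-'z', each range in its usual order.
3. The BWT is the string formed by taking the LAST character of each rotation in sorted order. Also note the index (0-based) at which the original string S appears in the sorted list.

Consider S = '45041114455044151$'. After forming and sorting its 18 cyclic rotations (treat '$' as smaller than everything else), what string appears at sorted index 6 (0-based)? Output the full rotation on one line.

Answer: 14455044151$450411

Derivation:
All 18 rotations (rotation i = S[i:]+S[:i]):
  rot[0] = 45041114455044151$
  rot[1] = 5041114455044151$4
  rot[2] = 041114455044151$45
  rot[3] = 41114455044151$450
  rot[4] = 1114455044151$4504
  rot[5] = 114455044151$45041
  rot[6] = 14455044151$450411
  rot[7] = 4455044151$4504111
  rot[8] = 455044151$45041114
  rot[9] = 55044151$450411144
  rot[10] = 5044151$4504111445
  rot[11] = 044151$45041114455
  rot[12] = 44151$450411144550
  rot[13] = 4151$4504111445504
  rot[14] = 151$45041114455044
  rot[15] = 51$450411144550441
  rot[16] = 1$4504111445504415
  rot[17] = $45041114455044151
Sorted (with $ < everything):
  sorted[0] = $45041114455044151
  sorted[1] = 041114455044151$45
  sorted[2] = 044151$45041114455
  sorted[3] = 1$4504111445504415
  sorted[4] = 1114455044151$4504
  sorted[5] = 114455044151$45041
  sorted[6] = 14455044151$450411
  sorted[7] = 151$45041114455044
  sorted[8] = 41114455044151$450
  sorted[9] = 4151$4504111445504
  sorted[10] = 44151$450411144550
  sorted[11] = 4455044151$4504111
  sorted[12] = 45041114455044151$
  sorted[13] = 455044151$45041114
  sorted[14] = 5041114455044151$4
  sorted[15] = 5044151$4504111445
  sorted[16] = 51$450411144550441
  sorted[17] = 55044151$450411144
sorted[6] = 14455044151$450411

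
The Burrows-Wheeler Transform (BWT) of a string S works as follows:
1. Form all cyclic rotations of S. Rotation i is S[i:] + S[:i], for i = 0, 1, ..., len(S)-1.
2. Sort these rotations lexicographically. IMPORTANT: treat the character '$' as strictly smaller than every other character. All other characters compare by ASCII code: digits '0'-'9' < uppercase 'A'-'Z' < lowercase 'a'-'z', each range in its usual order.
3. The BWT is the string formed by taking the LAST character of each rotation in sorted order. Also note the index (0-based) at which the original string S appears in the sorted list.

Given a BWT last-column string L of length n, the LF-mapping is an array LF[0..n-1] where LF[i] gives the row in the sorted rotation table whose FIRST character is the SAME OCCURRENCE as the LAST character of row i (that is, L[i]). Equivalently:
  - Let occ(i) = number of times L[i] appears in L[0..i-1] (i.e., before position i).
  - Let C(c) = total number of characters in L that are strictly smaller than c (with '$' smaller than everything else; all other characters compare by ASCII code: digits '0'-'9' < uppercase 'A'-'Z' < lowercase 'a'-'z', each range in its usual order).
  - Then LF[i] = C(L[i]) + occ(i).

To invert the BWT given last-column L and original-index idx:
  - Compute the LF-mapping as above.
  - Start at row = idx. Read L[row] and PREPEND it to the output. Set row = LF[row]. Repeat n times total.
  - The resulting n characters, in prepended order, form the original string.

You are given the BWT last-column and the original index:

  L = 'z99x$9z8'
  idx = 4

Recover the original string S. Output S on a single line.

LF mapping: 6 2 3 5 0 4 7 1
Walk LF starting at row 4, prepending L[row]:
  step 1: row=4, L[4]='$', prepend. Next row=LF[4]=0
  step 2: row=0, L[0]='z', prepend. Next row=LF[0]=6
  step 3: row=6, L[6]='z', prepend. Next row=LF[6]=7
  step 4: row=7, L[7]='8', prepend. Next row=LF[7]=1
  step 5: row=1, L[1]='9', prepend. Next row=LF[1]=2
  step 6: row=2, L[2]='9', prepend. Next row=LF[2]=3
  step 7: row=3, L[3]='x', prepend. Next row=LF[3]=5
  step 8: row=5, L[5]='9', prepend. Next row=LF[5]=4
Reversed output: 9x998zz$

Answer: 9x998zz$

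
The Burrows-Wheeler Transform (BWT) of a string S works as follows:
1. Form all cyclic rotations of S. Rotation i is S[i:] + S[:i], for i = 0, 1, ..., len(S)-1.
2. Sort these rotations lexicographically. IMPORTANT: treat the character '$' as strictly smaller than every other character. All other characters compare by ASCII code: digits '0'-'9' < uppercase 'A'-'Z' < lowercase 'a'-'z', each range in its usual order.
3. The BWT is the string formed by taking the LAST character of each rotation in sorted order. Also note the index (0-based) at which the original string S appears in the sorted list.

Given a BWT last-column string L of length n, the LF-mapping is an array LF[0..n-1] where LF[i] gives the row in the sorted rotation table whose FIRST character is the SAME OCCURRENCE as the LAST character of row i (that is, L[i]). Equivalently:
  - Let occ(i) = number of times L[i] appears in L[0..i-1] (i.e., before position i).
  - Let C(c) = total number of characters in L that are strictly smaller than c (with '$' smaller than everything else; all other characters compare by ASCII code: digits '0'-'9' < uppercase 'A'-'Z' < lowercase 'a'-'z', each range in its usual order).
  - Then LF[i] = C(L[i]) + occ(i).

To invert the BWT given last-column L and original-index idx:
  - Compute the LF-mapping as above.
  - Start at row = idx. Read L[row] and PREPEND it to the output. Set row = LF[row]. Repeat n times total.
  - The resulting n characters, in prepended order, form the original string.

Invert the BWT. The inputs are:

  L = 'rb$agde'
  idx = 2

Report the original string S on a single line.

LF mapping: 6 2 0 1 5 3 4
Walk LF starting at row 2, prepending L[row]:
  step 1: row=2, L[2]='$', prepend. Next row=LF[2]=0
  step 2: row=0, L[0]='r', prepend. Next row=LF[0]=6
  step 3: row=6, L[6]='e', prepend. Next row=LF[6]=4
  step 4: row=4, L[4]='g', prepend. Next row=LF[4]=5
  step 5: row=5, L[5]='d', prepend. Next row=LF[5]=3
  step 6: row=3, L[3]='a', prepend. Next row=LF[3]=1
  step 7: row=1, L[1]='b', prepend. Next row=LF[1]=2
Reversed output: badger$

Answer: badger$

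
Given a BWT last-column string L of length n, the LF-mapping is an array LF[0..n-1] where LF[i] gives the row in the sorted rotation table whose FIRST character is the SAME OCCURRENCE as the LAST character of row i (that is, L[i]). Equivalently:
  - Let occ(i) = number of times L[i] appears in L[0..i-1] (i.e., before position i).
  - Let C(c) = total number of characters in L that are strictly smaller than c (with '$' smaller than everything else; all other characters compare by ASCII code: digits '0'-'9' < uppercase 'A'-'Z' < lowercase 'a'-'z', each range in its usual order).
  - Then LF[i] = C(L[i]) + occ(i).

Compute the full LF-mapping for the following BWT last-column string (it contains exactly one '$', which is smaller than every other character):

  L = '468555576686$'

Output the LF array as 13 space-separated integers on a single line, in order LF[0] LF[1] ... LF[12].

Answer: 1 6 11 2 3 4 5 10 7 8 12 9 0

Derivation:
Char counts: '$':1, '4':1, '5':4, '6':4, '7':1, '8':2
C (first-col start): C('$')=0, C('4')=1, C('5')=2, C('6')=6, C('7')=10, C('8')=11
L[0]='4': occ=0, LF[0]=C('4')+0=1+0=1
L[1]='6': occ=0, LF[1]=C('6')+0=6+0=6
L[2]='8': occ=0, LF[2]=C('8')+0=11+0=11
L[3]='5': occ=0, LF[3]=C('5')+0=2+0=2
L[4]='5': occ=1, LF[4]=C('5')+1=2+1=3
L[5]='5': occ=2, LF[5]=C('5')+2=2+2=4
L[6]='5': occ=3, LF[6]=C('5')+3=2+3=5
L[7]='7': occ=0, LF[7]=C('7')+0=10+0=10
L[8]='6': occ=1, LF[8]=C('6')+1=6+1=7
L[9]='6': occ=2, LF[9]=C('6')+2=6+2=8
L[10]='8': occ=1, LF[10]=C('8')+1=11+1=12
L[11]='6': occ=3, LF[11]=C('6')+3=6+3=9
L[12]='$': occ=0, LF[12]=C('$')+0=0+0=0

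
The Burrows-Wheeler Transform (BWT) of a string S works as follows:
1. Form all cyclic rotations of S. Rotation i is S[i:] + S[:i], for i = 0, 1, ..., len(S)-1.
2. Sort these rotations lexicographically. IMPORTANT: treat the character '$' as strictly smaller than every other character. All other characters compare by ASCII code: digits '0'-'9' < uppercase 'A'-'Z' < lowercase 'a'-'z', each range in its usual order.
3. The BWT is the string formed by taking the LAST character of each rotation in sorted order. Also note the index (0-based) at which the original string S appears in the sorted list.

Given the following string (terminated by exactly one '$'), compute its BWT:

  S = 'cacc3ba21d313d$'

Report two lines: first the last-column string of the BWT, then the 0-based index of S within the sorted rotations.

All 15 rotations (rotation i = S[i:]+S[:i]):
  rot[0] = cacc3ba21d313d$
  rot[1] = acc3ba21d313d$c
  rot[2] = cc3ba21d313d$ca
  rot[3] = c3ba21d313d$cac
  rot[4] = 3ba21d313d$cacc
  rot[5] = ba21d313d$cacc3
  rot[6] = a21d313d$cacc3b
  rot[7] = 21d313d$cacc3ba
  rot[8] = 1d313d$cacc3ba2
  rot[9] = d313d$cacc3ba21
  rot[10] = 313d$cacc3ba21d
  rot[11] = 13d$cacc3ba21d3
  rot[12] = 3d$cacc3ba21d31
  rot[13] = d$cacc3ba21d313
  rot[14] = $cacc3ba21d313d
Sorted (with $ < everything):
  sorted[0] = $cacc3ba21d313d  (last char: 'd')
  sorted[1] = 13d$cacc3ba21d3  (last char: '3')
  sorted[2] = 1d313d$cacc3ba2  (last char: '2')
  sorted[3] = 21d313d$cacc3ba  (last char: 'a')
  sorted[4] = 313d$cacc3ba21d  (last char: 'd')
  sorted[5] = 3ba21d313d$cacc  (last char: 'c')
  sorted[6] = 3d$cacc3ba21d31  (last char: '1')
  sorted[7] = a21d313d$cacc3b  (last char: 'b')
  sorted[8] = acc3ba21d313d$c  (last char: 'c')
  sorted[9] = ba21d313d$cacc3  (last char: '3')
  sorted[10] = c3ba21d313d$cac  (last char: 'c')
  sorted[11] = cacc3ba21d313d$  (last char: '$')
  sorted[12] = cc3ba21d313d$ca  (last char: 'a')
  sorted[13] = d$cacc3ba21d313  (last char: '3')
  sorted[14] = d313d$cacc3ba21  (last char: '1')
Last column: d32adc1bc3c$a31
Original string S is at sorted index 11

Answer: d32adc1bc3c$a31
11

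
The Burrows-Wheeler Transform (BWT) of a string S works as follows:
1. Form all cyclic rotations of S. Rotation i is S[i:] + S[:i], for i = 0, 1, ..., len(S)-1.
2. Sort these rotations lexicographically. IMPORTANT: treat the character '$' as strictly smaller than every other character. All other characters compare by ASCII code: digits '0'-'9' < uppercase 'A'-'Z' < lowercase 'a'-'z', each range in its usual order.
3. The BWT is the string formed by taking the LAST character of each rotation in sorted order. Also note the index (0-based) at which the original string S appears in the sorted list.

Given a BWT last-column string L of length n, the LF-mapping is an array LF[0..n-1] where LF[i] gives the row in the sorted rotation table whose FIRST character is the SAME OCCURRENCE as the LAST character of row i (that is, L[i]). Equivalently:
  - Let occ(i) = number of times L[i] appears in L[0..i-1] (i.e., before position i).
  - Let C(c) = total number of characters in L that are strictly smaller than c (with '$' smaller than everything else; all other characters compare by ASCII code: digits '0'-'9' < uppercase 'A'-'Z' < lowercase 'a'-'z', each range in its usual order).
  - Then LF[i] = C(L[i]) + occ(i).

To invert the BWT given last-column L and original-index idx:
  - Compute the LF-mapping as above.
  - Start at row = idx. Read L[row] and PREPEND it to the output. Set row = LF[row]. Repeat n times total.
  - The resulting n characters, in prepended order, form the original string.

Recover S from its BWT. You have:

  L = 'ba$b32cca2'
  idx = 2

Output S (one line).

LF mapping: 6 4 0 7 3 1 8 9 5 2
Walk LF starting at row 2, prepending L[row]:
  step 1: row=2, L[2]='$', prepend. Next row=LF[2]=0
  step 2: row=0, L[0]='b', prepend. Next row=LF[0]=6
  step 3: row=6, L[6]='c', prepend. Next row=LF[6]=8
  step 4: row=8, L[8]='a', prepend. Next row=LF[8]=5
  step 5: row=5, L[5]='2', prepend. Next row=LF[5]=1
  step 6: row=1, L[1]='a', prepend. Next row=LF[1]=4
  step 7: row=4, L[4]='3', prepend. Next row=LF[4]=3
  step 8: row=3, L[3]='b', prepend. Next row=LF[3]=7
  step 9: row=7, L[7]='c', prepend. Next row=LF[7]=9
  step 10: row=9, L[9]='2', prepend. Next row=LF[9]=2
Reversed output: 2cb3a2acb$

Answer: 2cb3a2acb$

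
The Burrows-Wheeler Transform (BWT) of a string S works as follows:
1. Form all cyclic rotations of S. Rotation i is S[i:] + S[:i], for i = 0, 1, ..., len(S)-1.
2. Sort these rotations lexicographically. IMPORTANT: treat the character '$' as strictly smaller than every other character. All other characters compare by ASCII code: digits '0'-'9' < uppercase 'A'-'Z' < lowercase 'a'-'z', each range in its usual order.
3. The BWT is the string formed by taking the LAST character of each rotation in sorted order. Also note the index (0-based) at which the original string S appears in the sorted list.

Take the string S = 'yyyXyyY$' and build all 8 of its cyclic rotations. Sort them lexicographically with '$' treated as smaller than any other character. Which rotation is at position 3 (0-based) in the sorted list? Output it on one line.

Answer: yXyyY$yy

Derivation:
All 8 rotations (rotation i = S[i:]+S[:i]):
  rot[0] = yyyXyyY$
  rot[1] = yyXyyY$y
  rot[2] = yXyyY$yy
  rot[3] = XyyY$yyy
  rot[4] = yyY$yyyX
  rot[5] = yY$yyyXy
  rot[6] = Y$yyyXyy
  rot[7] = $yyyXyyY
Sorted (with $ < everything):
  sorted[0] = $yyyXyyY
  sorted[1] = XyyY$yyy
  sorted[2] = Y$yyyXyy
  sorted[3] = yXyyY$yy
  sorted[4] = yY$yyyXy
  sorted[5] = yyXyyY$y
  sorted[6] = yyY$yyyX
  sorted[7] = yyyXyyY$
sorted[3] = yXyyY$yy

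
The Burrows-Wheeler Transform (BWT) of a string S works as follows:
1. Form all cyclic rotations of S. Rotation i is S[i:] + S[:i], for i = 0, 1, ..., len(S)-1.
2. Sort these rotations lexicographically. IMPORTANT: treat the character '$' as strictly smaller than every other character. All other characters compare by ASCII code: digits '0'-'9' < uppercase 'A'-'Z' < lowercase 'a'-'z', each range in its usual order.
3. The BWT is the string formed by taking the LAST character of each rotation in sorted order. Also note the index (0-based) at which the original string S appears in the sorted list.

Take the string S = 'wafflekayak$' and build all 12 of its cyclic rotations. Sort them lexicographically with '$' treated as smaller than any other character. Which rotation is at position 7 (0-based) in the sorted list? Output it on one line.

All 12 rotations (rotation i = S[i:]+S[:i]):
  rot[0] = wafflekayak$
  rot[1] = afflekayak$w
  rot[2] = fflekayak$wa
  rot[3] = flekayak$waf
  rot[4] = lekayak$waff
  rot[5] = ekayak$waffl
  rot[6] = kayak$waffle
  rot[7] = ayak$wafflek
  rot[8] = yak$waffleka
  rot[9] = ak$wafflekay
  rot[10] = k$wafflekaya
  rot[11] = $wafflekayak
Sorted (with $ < everything):
  sorted[0] = $wafflekayak
  sorted[1] = afflekayak$w
  sorted[2] = ak$wafflekay
  sorted[3] = ayak$wafflek
  sorted[4] = ekayak$waffl
  sorted[5] = fflekayak$wa
  sorted[6] = flekayak$waf
  sorted[7] = k$wafflekaya
  sorted[8] = kayak$waffle
  sorted[9] = lekayak$waff
  sorted[10] = wafflekayak$
  sorted[11] = yak$waffleka
sorted[7] = k$wafflekaya

Answer: k$wafflekaya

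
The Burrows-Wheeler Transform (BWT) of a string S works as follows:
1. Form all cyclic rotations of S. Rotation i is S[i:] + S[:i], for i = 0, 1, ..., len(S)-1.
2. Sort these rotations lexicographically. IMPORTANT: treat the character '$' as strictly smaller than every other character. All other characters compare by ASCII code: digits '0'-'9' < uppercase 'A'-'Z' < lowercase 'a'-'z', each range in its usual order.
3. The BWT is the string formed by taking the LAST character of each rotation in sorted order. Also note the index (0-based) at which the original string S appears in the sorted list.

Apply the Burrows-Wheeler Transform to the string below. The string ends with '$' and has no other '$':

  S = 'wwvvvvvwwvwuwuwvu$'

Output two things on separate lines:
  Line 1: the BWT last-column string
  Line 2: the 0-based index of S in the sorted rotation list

All 18 rotations (rotation i = S[i:]+S[:i]):
  rot[0] = wwvvvvvwwvwuwuwvu$
  rot[1] = wvvvvvwwvwuwuwvu$w
  rot[2] = vvvvvwwvwuwuwvu$ww
  rot[3] = vvvvwwvwuwuwvu$wwv
  rot[4] = vvvwwvwuwuwvu$wwvv
  rot[5] = vvwwvwuwuwvu$wwvvv
  rot[6] = vwwvwuwuwvu$wwvvvv
  rot[7] = wwvwuwuwvu$wwvvvvv
  rot[8] = wvwuwuwvu$wwvvvvvw
  rot[9] = vwuwuwvu$wwvvvvvww
  rot[10] = wuwuwvu$wwvvvvvwwv
  rot[11] = uwuwvu$wwvvvvvwwvw
  rot[12] = wuwvu$wwvvvvvwwvwu
  rot[13] = uwvu$wwvvvvvwwvwuw
  rot[14] = wvu$wwvvvvvwwvwuwu
  rot[15] = vu$wwvvvvvwwvwuwuw
  rot[16] = u$wwvvvvvwwvwuwuwv
  rot[17] = $wwvvvvvwwvwuwuwvu
Sorted (with $ < everything):
  sorted[0] = $wwvvvvvwwvwuwuwvu  (last char: 'u')
  sorted[1] = u$wwvvvvvwwvwuwuwv  (last char: 'v')
  sorted[2] = uwuwvu$wwvvvvvwwvw  (last char: 'w')
  sorted[3] = uwvu$wwvvvvvwwvwuw  (last char: 'w')
  sorted[4] = vu$wwvvvvvwwvwuwuw  (last char: 'w')
  sorted[5] = vvvvvwwvwuwuwvu$ww  (last char: 'w')
  sorted[6] = vvvvwwvwuwuwvu$wwv  (last char: 'v')
  sorted[7] = vvvwwvwuwuwvu$wwvv  (last char: 'v')
  sorted[8] = vvwwvwuwuwvu$wwvvv  (last char: 'v')
  sorted[9] = vwuwuwvu$wwvvvvvww  (last char: 'w')
  sorted[10] = vwwvwuwuwvu$wwvvvv  (last char: 'v')
  sorted[11] = wuwuwvu$wwvvvvvwwv  (last char: 'v')
  sorted[12] = wuwvu$wwvvvvvwwvwu  (last char: 'u')
  sorted[13] = wvu$wwvvvvvwwvwuwu  (last char: 'u')
  sorted[14] = wvvvvvwwvwuwuwvu$w  (last char: 'w')
  sorted[15] = wvwuwuwvu$wwvvvvvw  (last char: 'w')
  sorted[16] = wwvvvvvwwvwuwuwvu$  (last char: '$')
  sorted[17] = wwvwuwuwvu$wwvvvvv  (last char: 'v')
Last column: uvwwwwvvvwvvuuww$v
Original string S is at sorted index 16

Answer: uvwwwwvvvwvvuuww$v
16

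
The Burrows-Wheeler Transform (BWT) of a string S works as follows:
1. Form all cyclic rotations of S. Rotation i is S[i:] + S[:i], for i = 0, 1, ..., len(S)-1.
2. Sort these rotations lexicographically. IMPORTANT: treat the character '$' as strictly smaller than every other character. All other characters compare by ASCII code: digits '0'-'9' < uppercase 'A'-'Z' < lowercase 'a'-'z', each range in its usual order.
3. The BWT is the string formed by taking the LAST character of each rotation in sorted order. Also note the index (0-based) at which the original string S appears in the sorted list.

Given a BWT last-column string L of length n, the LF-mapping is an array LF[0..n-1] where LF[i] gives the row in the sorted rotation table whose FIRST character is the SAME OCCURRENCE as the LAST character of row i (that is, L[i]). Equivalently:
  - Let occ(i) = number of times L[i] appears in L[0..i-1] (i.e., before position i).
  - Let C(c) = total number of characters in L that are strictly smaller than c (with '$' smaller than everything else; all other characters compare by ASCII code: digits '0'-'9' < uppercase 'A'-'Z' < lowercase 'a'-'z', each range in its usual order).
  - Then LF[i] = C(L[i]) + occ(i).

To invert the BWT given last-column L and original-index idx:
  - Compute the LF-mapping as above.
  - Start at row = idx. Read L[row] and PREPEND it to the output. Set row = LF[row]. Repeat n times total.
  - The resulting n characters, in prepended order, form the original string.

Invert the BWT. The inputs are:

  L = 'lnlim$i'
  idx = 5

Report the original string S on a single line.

Answer: mlinil$

Derivation:
LF mapping: 3 6 4 1 5 0 2
Walk LF starting at row 5, prepending L[row]:
  step 1: row=5, L[5]='$', prepend. Next row=LF[5]=0
  step 2: row=0, L[0]='l', prepend. Next row=LF[0]=3
  step 3: row=3, L[3]='i', prepend. Next row=LF[3]=1
  step 4: row=1, L[1]='n', prepend. Next row=LF[1]=6
  step 5: row=6, L[6]='i', prepend. Next row=LF[6]=2
  step 6: row=2, L[2]='l', prepend. Next row=LF[2]=4
  step 7: row=4, L[4]='m', prepend. Next row=LF[4]=5
Reversed output: mlinil$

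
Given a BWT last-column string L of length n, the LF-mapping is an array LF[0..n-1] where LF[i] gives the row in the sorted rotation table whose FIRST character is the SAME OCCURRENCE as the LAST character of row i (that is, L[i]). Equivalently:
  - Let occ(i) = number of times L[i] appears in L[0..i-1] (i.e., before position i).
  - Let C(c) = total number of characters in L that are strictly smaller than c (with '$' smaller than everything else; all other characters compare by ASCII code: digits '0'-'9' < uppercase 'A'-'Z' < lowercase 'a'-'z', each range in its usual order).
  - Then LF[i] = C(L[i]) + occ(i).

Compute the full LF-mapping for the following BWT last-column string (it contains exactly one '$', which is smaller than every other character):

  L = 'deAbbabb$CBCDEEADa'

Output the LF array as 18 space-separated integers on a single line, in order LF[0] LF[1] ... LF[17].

Answer: 16 17 1 12 13 10 14 15 0 4 3 5 6 8 9 2 7 11

Derivation:
Char counts: '$':1, 'A':2, 'B':1, 'C':2, 'D':2, 'E':2, 'a':2, 'b':4, 'd':1, 'e':1
C (first-col start): C('$')=0, C('A')=1, C('B')=3, C('C')=4, C('D')=6, C('E')=8, C('a')=10, C('b')=12, C('d')=16, C('e')=17
L[0]='d': occ=0, LF[0]=C('d')+0=16+0=16
L[1]='e': occ=0, LF[1]=C('e')+0=17+0=17
L[2]='A': occ=0, LF[2]=C('A')+0=1+0=1
L[3]='b': occ=0, LF[3]=C('b')+0=12+0=12
L[4]='b': occ=1, LF[4]=C('b')+1=12+1=13
L[5]='a': occ=0, LF[5]=C('a')+0=10+0=10
L[6]='b': occ=2, LF[6]=C('b')+2=12+2=14
L[7]='b': occ=3, LF[7]=C('b')+3=12+3=15
L[8]='$': occ=0, LF[8]=C('$')+0=0+0=0
L[9]='C': occ=0, LF[9]=C('C')+0=4+0=4
L[10]='B': occ=0, LF[10]=C('B')+0=3+0=3
L[11]='C': occ=1, LF[11]=C('C')+1=4+1=5
L[12]='D': occ=0, LF[12]=C('D')+0=6+0=6
L[13]='E': occ=0, LF[13]=C('E')+0=8+0=8
L[14]='E': occ=1, LF[14]=C('E')+1=8+1=9
L[15]='A': occ=1, LF[15]=C('A')+1=1+1=2
L[16]='D': occ=1, LF[16]=C('D')+1=6+1=7
L[17]='a': occ=1, LF[17]=C('a')+1=10+1=11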